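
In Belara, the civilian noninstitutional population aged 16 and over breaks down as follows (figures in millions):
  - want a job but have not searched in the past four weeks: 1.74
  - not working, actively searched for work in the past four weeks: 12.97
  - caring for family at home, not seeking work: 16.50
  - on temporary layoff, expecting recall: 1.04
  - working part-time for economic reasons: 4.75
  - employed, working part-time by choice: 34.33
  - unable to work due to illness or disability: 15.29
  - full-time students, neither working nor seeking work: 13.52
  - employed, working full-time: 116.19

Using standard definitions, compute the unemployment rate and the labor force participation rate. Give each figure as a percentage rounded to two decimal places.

Employed = 4.75 + 34.33 + 116.19 = 155.27 million (anyone who worked, including part-time for economic reasons, counts as employed).
Unemployed = 12.97 + 1.04 = 14.01 million (jobless and actively searching, or on temporary layoff).
Labor force = 155.27 + 14.01 = 169.28 million.
Not in labor force = 1.74 + 16.50 + 15.29 + 13.52 = 47.05 million (those not working and not actively searching are outside the labor force — including those who want a job but have given up searching).
Civilian working-age population = 169.28 + 47.05 = 216.33 million.
Unemployment rate = 14.01 / 169.28 = 8.28%.
Labor force participation rate = 169.28 / 216.33 = 78.25%.

Unemployment rate ≈ 8.28%; labor force participation rate ≈ 78.25%.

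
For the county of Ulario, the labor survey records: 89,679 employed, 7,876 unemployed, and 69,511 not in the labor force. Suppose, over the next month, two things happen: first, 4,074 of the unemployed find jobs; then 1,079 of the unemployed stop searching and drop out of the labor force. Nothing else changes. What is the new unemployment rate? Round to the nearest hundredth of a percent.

Initially, labor force = 89,679 + 7,876 = 97,555, so u = 7,876/97,555 = 8.07%.
After the first change, unemployed falls and employed rises by 4,074; labor force unchanged → E = 93,753, U = 3,802, labor force = 97,555.
After the second change, unemployed and labor force both fall by 1,079 → E = 93,753, U = 2,723, labor force = 96,476.
New unemployment rate = 2,723 / 96,476 = 2.82%.

New unemployment rate ≈ 2.82%.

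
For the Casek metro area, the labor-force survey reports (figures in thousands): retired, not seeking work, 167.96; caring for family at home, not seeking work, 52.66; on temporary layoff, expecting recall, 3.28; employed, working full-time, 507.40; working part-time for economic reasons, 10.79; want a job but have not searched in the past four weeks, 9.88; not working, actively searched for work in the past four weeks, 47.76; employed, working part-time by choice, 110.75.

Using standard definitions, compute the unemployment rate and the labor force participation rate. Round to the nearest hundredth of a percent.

Employed = 507.40 + 10.79 + 110.75 = 628.94 thousand (anyone who worked, including part-time for economic reasons, counts as employed).
Unemployed = 3.28 + 47.76 = 51.04 thousand (jobless and actively searching, or on temporary layoff).
Labor force = 628.94 + 51.04 = 679.98 thousand.
Not in labor force = 167.96 + 52.66 + 9.88 = 230.50 thousand (those not working and not actively searching are outside the labor force — including those who want a job but have given up searching).
Civilian working-age population = 679.98 + 230.50 = 910.48 thousand.
Unemployment rate = 51.04 / 679.98 = 7.51%.
Labor force participation rate = 679.98 / 910.48 = 74.68%.

Unemployment rate ≈ 7.51%; labor force participation rate ≈ 74.68%.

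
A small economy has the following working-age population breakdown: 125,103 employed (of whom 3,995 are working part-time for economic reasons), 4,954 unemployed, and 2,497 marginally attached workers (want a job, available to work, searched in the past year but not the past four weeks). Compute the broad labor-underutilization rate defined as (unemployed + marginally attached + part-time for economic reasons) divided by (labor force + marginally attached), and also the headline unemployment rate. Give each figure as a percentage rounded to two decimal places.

Broad underutilization rate ≈ 8.63%; headline unemployment rate ≈ 3.81%.

Labor force = 125,103 + 4,954 = 130,057.
Numerator = 4,954 + 2,497 + 3,995 = 11,446.
Denominator = 130,057 + 2,497 = 132,554.
Broad rate = 11,446 / 132,554 = 8.63%.
Headline unemployment rate = 4,954 / 130,057 = 3.81%.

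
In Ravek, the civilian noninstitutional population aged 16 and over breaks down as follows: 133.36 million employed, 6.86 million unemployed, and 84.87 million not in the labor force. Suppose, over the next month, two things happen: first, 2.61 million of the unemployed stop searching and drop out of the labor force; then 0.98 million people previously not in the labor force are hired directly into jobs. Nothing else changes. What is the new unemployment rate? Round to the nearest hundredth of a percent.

Initially, labor force = 133.36 + 6.86 = 140.22 million, so u = 6.86/140.22 = 4.89%.
After the first change, unemployed and labor force both fall by 2.61 → E = 133.36, U = 4.25, labor force = 137.61 million.
After the second change, employed and labor force both rise by 0.98; unemployed unchanged → E = 134.34, U = 4.25, labor force = 138.59 million.
New unemployment rate = 4.25 / 138.59 = 3.07%.

New unemployment rate ≈ 3.07%.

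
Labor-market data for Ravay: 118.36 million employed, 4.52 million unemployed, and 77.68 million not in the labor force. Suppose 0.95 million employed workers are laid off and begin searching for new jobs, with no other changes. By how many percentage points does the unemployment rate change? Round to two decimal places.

The unemployment rate changes by +0.77 percentage points.

Initially, labor force = 118.36 + 4.52 = 122.88 million, so u = 4.52/122.88 = 3.68%.
After the change, employed falls and unemployed rises by 0.95; labor force unchanged → E = 117.41, U = 5.47, labor force = 122.88 million.
New unemployment rate = 5.47 / 122.88 = 4.45%.
Change = 4.45% − 3.68% = +0.77 percentage points.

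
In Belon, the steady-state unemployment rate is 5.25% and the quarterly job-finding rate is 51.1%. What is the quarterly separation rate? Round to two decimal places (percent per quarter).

Separation rate ≈ 2.83% per quarter.

From u* = s/(s+f): s = u·f/(1−u).
s = 0.0525 × 51.1 / (1 − 0.0525) = 2.6827 / 0.9475 ≈ 2.83% per quarter.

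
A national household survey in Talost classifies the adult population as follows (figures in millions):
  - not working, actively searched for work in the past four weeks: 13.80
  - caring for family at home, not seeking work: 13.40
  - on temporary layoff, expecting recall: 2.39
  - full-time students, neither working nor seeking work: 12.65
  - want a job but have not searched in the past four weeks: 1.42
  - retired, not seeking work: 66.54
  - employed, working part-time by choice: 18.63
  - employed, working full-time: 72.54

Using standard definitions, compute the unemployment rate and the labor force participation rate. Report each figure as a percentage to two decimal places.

Employed = 18.63 + 72.54 = 91.17 million.
Unemployed = 13.80 + 2.39 = 16.19 million (jobless and actively searching, or on temporary layoff).
Labor force = 91.17 + 16.19 = 107.36 million.
Not in labor force = 13.40 + 12.65 + 1.42 + 66.54 = 94.01 million (those not working and not actively searching are outside the labor force — including those who want a job but have given up searching).
Civilian working-age population = 107.36 + 94.01 = 201.37 million.
Unemployment rate = 16.19 / 107.36 = 15.08%.
Labor force participation rate = 107.36 / 201.37 = 53.31%.

Unemployment rate ≈ 15.08%; labor force participation rate ≈ 53.31%.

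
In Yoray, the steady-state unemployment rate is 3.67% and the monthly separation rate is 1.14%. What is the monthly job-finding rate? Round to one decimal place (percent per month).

Job-finding rate ≈ 29.9% per month.

From u* = s/(s+f): f = s·(1−u)/u.
f = 1.14 × (1 − 0.0367) / 0.0367 = 1.0982 / 0.0367 ≈ 29.9% per month.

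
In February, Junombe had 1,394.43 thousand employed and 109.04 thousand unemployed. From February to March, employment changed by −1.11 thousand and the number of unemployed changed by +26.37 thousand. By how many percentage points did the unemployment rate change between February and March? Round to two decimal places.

The unemployment rate changed by +1.61 percentage points.

February: labor force = 1,394.43 + 109.04 = 1,503.47; u = 109.04/1,503.47 = 7.25%.
March: labor force = 1,393.32 + 135.41 = 1,528.73; u = 135.41/1,528.73 = 8.86%.
Change = 8.86% − 7.25% = +1.61 pp.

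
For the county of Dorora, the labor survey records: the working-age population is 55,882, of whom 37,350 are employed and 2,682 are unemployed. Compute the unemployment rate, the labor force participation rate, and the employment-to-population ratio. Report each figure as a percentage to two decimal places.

Unemployment rate ≈ 6.70%; labor force participation rate ≈ 71.64%; employment-population ratio ≈ 66.84%.

Labor force = employed + unemployed = 37,350 + 2,682 = 40,032.
Unemployment rate = 2,682 / 40,032 = 6.70%.
Labor force participation rate = 40,032 / 55,882 = 71.64%.
Employment-population ratio = 37,350 / 55,882 = 66.84%.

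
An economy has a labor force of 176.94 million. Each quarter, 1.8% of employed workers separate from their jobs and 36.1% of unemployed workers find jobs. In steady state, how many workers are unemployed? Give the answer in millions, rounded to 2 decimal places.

About 8.40 million are unemployed in steady state.

Steady-state unemployment rate u* = s/(s+f) = 1.8/(1.8+36.1) = 0.047493.
Unemployed = u* × labor force = 0.047493 × 176.94 ≈ 8.40 million.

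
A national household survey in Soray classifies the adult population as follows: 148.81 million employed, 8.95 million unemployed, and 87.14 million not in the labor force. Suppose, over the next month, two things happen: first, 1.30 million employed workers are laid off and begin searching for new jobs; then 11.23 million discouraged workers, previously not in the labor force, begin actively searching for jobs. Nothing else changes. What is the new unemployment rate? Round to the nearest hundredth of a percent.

Initially, labor force = 148.81 + 8.95 = 157.76 million, so u = 8.95/157.76 = 5.67%.
After the first change, employed falls and unemployed rises by 1.30; labor force unchanged → E = 147.51, U = 10.25, labor force = 157.76 million.
After the second change, unemployed and labor force both rise by 11.23 → E = 147.51, U = 21.48, labor force = 168.99 million.
New unemployment rate = 21.48 / 168.99 = 12.71%.

New unemployment rate ≈ 12.71%.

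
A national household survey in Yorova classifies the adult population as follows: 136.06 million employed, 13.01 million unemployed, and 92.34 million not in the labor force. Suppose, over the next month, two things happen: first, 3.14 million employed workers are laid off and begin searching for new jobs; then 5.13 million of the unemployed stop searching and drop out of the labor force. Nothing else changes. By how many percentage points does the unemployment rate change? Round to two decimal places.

The unemployment rate changes by −1.07 percentage points.

Initially, labor force = 136.06 + 13.01 = 149.07 million, so u = 13.01/149.07 = 8.73%.
After the first change, employed falls and unemployed rises by 3.14; labor force unchanged → E = 132.92, U = 16.15, labor force = 149.07 million.
After the second change, unemployed and labor force both fall by 5.13 → E = 132.92, U = 11.02, labor force = 143.94 million.
New unemployment rate = 11.02 / 143.94 = 7.66%.
Change = 7.66% − 8.73% = −1.07 percentage points.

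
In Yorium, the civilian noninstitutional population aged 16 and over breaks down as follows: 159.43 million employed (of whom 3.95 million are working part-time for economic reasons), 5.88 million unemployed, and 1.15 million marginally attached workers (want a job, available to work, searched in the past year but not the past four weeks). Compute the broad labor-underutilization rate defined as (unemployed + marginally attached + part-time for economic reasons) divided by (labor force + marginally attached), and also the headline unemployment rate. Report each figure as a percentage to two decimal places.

Labor force = 159.43 + 5.88 = 165.31 million.
Numerator = 5.88 + 1.15 + 3.95 = 10.98 million.
Denominator = 165.31 + 1.15 = 166.46 million.
Broad rate = 10.98 / 166.46 = 6.60%.
Headline unemployment rate = 5.88 / 165.31 = 3.56%.

Broad underutilization rate ≈ 6.60%; headline unemployment rate ≈ 3.56%.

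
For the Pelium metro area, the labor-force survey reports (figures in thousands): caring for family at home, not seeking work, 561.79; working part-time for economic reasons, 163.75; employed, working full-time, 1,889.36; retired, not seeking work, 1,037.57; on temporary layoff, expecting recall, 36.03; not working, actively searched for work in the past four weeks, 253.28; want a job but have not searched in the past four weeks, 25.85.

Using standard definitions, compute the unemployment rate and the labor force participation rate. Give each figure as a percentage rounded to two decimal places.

Employed = 163.75 + 1,889.36 = 2,053.11 thousand (anyone who worked, including part-time for economic reasons, counts as employed).
Unemployed = 36.03 + 253.28 = 289.31 thousand (jobless and actively searching, or on temporary layoff).
Labor force = 2,053.11 + 289.31 = 2,342.42 thousand.
Not in labor force = 561.79 + 1,037.57 + 25.85 = 1,625.21 thousand (those not working and not actively searching are outside the labor force — including those who want a job but have given up searching).
Civilian working-age population = 2,342.42 + 1,625.21 = 3,967.63 thousand.
Unemployment rate = 289.31 / 2,342.42 = 12.35%.
Labor force participation rate = 2,342.42 / 3,967.63 = 59.04%.

Unemployment rate ≈ 12.35%; labor force participation rate ≈ 59.04%.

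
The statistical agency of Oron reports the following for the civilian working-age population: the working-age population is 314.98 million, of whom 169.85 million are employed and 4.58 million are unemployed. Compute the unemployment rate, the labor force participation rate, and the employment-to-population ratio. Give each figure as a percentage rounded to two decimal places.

Labor force = employed + unemployed = 169.85 + 4.58 = 174.43 million.
Unemployment rate = 4.58 / 174.43 = 2.63%.
Labor force participation rate = 174.43 / 314.98 = 55.38%.
Employment-population ratio = 169.85 / 314.98 = 53.92%.

Unemployment rate ≈ 2.63%; labor force participation rate ≈ 55.38%; employment-population ratio ≈ 53.92%.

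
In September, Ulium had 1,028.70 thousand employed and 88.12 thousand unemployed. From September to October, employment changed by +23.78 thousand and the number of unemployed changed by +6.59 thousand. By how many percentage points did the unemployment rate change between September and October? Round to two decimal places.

September: labor force = 1,028.70 + 88.12 = 1,116.82; u = 88.12/1,116.82 = 7.89%.
October: labor force = 1,052.48 + 94.71 = 1,147.19; u = 94.71/1,147.19 = 8.26%.
Change = 8.26% − 7.89% = +0.37 pp.

The unemployment rate changed by +0.37 percentage points.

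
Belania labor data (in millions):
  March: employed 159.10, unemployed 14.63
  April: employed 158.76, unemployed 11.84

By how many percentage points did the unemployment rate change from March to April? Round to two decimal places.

March: labor force = 159.10 + 14.63 = 173.73; u = 14.63/173.73 = 8.42%.
April: labor force = 158.76 + 11.84 = 170.60; u = 11.84/170.60 = 6.94%.
Change = 6.94% − 8.42% = −1.48 pp.

The unemployment rate changed by −1.48 percentage points.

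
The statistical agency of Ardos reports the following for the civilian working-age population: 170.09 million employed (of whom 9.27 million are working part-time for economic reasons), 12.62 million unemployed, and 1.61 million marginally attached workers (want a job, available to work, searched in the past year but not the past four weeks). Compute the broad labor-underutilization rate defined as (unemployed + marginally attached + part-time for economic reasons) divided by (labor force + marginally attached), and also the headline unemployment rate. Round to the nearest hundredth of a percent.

Labor force = 170.09 + 12.62 = 182.71 million.
Numerator = 12.62 + 1.61 + 9.27 = 23.50 million.
Denominator = 182.71 + 1.61 = 184.32 million.
Broad rate = 23.50 / 184.32 = 12.75%.
Headline unemployment rate = 12.62 / 182.71 = 6.91%.

Broad underutilization rate ≈ 12.75%; headline unemployment rate ≈ 6.91%.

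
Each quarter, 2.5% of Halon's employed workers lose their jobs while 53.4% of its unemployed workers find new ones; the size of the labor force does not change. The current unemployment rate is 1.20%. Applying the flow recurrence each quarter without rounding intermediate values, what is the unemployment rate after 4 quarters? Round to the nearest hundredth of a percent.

With a fixed labor force, u_{t+1} = u_t + s·(1−u_t) − f·u_t = u_t·(1−s−f) + s.
Here 1−s−f = 0.441 and s = 0.025.
u_1 = 0.012000 × 0.441 + 0.025 = 0.030292.
u_2 = 0.030292 × 0.441 + 0.025 = 0.038359.
u_3 = 0.038359 × 0.441 + 0.025 = 0.041916.
u_4 = 0.041916 × 0.441 + 0.025 = 0.043485.

Unemployment rate after four quarters ≈ 4.35%.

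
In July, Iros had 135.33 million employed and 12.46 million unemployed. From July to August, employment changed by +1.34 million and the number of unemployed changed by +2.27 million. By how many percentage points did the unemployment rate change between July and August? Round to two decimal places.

July: labor force = 135.33 + 12.46 = 147.79; u = 12.46/147.79 = 8.43%.
August: labor force = 136.67 + 14.73 = 151.40; u = 14.73/151.40 = 9.73%.
Change = 9.73% − 8.43% = +1.30 pp.

The unemployment rate changed by +1.30 percentage points.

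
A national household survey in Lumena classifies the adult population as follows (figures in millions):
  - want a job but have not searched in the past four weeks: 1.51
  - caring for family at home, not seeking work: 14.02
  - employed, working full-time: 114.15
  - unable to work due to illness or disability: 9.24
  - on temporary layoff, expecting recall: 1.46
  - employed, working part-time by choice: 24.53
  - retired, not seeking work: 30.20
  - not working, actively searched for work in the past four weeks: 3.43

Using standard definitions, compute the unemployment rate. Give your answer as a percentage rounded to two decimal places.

Unemployment rate ≈ 3.41%.

Employed = 114.15 + 24.53 = 138.68 million.
Unemployed = 1.46 + 3.43 = 4.89 million (jobless and actively searching, or on temporary layoff).
Labor force = 138.68 + 4.89 = 143.57 million.
Unemployment rate = 4.89 / 143.57 = 3.41%.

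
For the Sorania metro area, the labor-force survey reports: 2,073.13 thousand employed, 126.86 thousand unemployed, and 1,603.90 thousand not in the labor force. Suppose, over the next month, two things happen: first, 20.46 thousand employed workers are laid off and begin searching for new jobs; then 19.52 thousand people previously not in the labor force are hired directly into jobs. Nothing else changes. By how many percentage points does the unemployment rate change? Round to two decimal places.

The unemployment rate changes by +0.87 percentage points.

Initially, labor force = 2,073.13 + 126.86 = 2,199.99 thousand, so u = 126.86/2,199.99 = 5.77%.
After the first change, employed falls and unemployed rises by 20.46; labor force unchanged → E = 2,052.67, U = 147.32, labor force = 2,199.99 thousand.
After the second change, employed and labor force both rise by 19.52; unemployed unchanged → E = 2,072.19, U = 147.32, labor force = 2,219.51 thousand.
New unemployment rate = 147.32 / 2,219.51 = 6.64%.
Change = 6.64% − 5.77% = +0.87 percentage points.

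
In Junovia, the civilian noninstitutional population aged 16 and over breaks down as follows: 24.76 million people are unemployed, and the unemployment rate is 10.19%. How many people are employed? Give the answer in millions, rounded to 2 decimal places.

Labor force = U / u = 24.76 / 0.1019 ≈ 242.98 million.
Employed = labor force − unemployed = 242.98 − 24.76 = 218.22 million.

About 218.22 million are employed.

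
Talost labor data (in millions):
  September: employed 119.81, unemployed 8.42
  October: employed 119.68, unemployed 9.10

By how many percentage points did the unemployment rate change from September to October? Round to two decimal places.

September: labor force = 119.81 + 8.42 = 128.23; u = 8.42/128.23 = 6.57%.
October: labor force = 119.68 + 9.10 = 128.78; u = 9.10/128.78 = 7.07%.
Change = 7.07% − 6.57% = +0.50 pp.

The unemployment rate changed by +0.50 percentage points.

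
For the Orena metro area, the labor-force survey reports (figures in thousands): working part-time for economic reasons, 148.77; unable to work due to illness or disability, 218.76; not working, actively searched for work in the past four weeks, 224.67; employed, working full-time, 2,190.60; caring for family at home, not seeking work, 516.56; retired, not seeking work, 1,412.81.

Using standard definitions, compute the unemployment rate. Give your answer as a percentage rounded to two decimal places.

Employed = 148.77 + 2,190.60 = 2,339.37 thousand (anyone who worked, including part-time for economic reasons, counts as employed).
Unemployed = 224.67 thousand.
Labor force = 2,339.37 + 224.67 = 2,564.04 thousand.
Unemployment rate = 224.67 / 2,564.04 = 8.76%.

Unemployment rate ≈ 8.76%.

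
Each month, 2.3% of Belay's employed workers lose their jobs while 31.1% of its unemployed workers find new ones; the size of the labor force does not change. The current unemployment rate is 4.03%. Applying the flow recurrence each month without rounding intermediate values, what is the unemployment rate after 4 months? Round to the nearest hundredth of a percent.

With a fixed labor force, u_{t+1} = u_t + s·(1−u_t) − f·u_t = u_t·(1−s−f) + s.
Here 1−s−f = 0.666 and s = 0.023.
u_1 = 0.040300 × 0.666 + 0.023 = 0.049840.
u_2 = 0.049840 × 0.666 + 0.023 = 0.056193.
u_3 = 0.056193 × 0.666 + 0.023 = 0.060425.
u_4 = 0.060425 × 0.666 + 0.023 = 0.063243.

Unemployment rate after four months ≈ 6.32%.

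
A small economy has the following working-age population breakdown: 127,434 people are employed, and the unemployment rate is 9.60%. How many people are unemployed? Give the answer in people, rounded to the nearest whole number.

About 13,533 are unemployed.

Let U be the number unemployed. The labor force is E + U, and U/(E+U) = 0.0960.
So U = 0.0960 × 127,434 / (1 − 0.0960) = 12233.66 / 0.9040 ≈ 13,533.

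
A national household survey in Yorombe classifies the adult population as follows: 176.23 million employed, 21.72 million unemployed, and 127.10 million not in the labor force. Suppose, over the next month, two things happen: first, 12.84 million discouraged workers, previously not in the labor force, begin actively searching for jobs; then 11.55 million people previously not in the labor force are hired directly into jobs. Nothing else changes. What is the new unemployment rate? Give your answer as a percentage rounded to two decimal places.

Initially, labor force = 176.23 + 21.72 = 197.95 million, so u = 21.72/197.95 = 10.97%.
After the first change, unemployed and labor force both rise by 12.84 → E = 176.23, U = 34.56, labor force = 210.79 million.
After the second change, employed and labor force both rise by 11.55; unemployed unchanged → E = 187.78, U = 34.56, labor force = 222.34 million.
New unemployment rate = 34.56 / 222.34 = 15.54%.

New unemployment rate ≈ 15.54%.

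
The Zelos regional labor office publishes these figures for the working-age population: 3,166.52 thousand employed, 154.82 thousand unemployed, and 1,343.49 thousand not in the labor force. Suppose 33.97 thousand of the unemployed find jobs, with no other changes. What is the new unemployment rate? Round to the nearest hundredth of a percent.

Initially, labor force = 3,166.52 + 154.82 = 3,321.34 thousand, so u = 154.82/3,321.34 = 4.66%.
After the change, unemployed falls and employed rises by 33.97; labor force unchanged → E = 3,200.49, U = 120.85, labor force = 3,321.34 thousand.
New unemployment rate = 120.85 / 3,321.34 = 3.64%.

New unemployment rate ≈ 3.64%.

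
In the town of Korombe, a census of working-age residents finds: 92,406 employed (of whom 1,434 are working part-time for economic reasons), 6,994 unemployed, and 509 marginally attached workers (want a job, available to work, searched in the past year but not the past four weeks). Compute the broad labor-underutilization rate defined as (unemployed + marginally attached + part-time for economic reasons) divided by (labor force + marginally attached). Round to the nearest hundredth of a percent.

Broad underutilization rate ≈ 8.95%.

Labor force = 92,406 + 6,994 = 99,400.
Numerator = 6,994 + 509 + 1,434 = 8,937.
Denominator = 99,400 + 509 = 99,909.
Broad rate = 8,937 / 99,909 = 8.95%.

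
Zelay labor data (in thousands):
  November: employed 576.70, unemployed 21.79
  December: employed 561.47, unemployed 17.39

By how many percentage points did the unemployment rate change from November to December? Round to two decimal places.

The unemployment rate changed by −0.64 percentage points.

November: labor force = 576.70 + 21.79 = 598.49; u = 21.79/598.49 = 3.64%.
December: labor force = 561.47 + 17.39 = 578.86; u = 17.39/578.86 = 3.00%.
Change = 3.00% − 3.64% = −0.64 pp.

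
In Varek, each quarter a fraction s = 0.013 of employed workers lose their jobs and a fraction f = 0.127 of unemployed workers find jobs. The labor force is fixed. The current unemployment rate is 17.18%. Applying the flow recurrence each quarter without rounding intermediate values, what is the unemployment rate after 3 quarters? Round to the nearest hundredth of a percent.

With a fixed labor force, u_{t+1} = u_t + s·(1−u_t) − f·u_t = u_t·(1−s−f) + s.
Here 1−s−f = 0.860 and s = 0.013.
u_1 = 0.171800 × 0.860 + 0.013 = 0.160748.
u_2 = 0.160748 × 0.860 + 0.013 = 0.151243.
u_3 = 0.151243 × 0.860 + 0.013 = 0.143069.

Unemployment rate after three quarters ≈ 14.31%.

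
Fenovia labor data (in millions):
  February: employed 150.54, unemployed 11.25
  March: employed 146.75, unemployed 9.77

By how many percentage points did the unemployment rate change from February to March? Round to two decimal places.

The unemployment rate changed by −0.71 percentage points.

February: labor force = 150.54 + 11.25 = 161.79; u = 11.25/161.79 = 6.95%.
March: labor force = 146.75 + 9.77 = 156.52; u = 9.77/156.52 = 6.24%.
Change = 6.24% − 6.95% = −0.71 pp.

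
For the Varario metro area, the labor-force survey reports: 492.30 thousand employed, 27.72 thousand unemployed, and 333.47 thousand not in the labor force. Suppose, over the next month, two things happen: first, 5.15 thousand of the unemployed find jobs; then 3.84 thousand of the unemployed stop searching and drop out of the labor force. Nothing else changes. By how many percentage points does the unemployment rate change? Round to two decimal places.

Initially, labor force = 492.30 + 27.72 = 520.02 thousand, so u = 27.72/520.02 = 5.33%.
After the first change, unemployed falls and employed rises by 5.15; labor force unchanged → E = 497.45, U = 22.57, labor force = 520.02 thousand.
After the second change, unemployed and labor force both fall by 3.84 → E = 497.45, U = 18.73, labor force = 516.18 thousand.
New unemployment rate = 18.73 / 516.18 = 3.63%.
Change = 3.63% − 5.33% = −1.70 percentage points.

The unemployment rate changes by −1.70 percentage points.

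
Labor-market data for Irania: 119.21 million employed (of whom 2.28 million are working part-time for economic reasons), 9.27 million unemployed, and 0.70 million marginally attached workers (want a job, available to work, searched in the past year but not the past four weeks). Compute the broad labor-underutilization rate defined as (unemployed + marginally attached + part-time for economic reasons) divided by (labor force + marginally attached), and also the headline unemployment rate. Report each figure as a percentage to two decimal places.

Labor force = 119.21 + 9.27 = 128.48 million.
Numerator = 9.27 + 0.70 + 2.28 = 12.25 million.
Denominator = 128.48 + 0.70 = 129.18 million.
Broad rate = 12.25 / 129.18 = 9.48%.
Headline unemployment rate = 9.27 / 128.48 = 7.22%.

Broad underutilization rate ≈ 9.48%; headline unemployment rate ≈ 7.22%.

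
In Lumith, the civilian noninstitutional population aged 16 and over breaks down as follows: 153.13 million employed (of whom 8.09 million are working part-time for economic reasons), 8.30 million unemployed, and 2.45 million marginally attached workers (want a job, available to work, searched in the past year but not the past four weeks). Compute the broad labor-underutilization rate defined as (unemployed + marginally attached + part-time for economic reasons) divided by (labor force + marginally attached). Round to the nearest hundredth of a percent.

Labor force = 153.13 + 8.30 = 161.43 million.
Numerator = 8.30 + 2.45 + 8.09 = 18.84 million.
Denominator = 161.43 + 2.45 = 163.88 million.
Broad rate = 18.84 / 163.88 = 11.50%.

Broad underutilization rate ≈ 11.50%.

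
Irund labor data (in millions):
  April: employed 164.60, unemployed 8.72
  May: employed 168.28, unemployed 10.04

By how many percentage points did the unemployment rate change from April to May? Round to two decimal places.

April: labor force = 164.60 + 8.72 = 173.32; u = 8.72/173.32 = 5.03%.
May: labor force = 168.28 + 10.04 = 178.32; u = 10.04/178.32 = 5.63%.
Change = 5.63% − 5.03% = +0.60 pp.

The unemployment rate changed by +0.60 percentage points.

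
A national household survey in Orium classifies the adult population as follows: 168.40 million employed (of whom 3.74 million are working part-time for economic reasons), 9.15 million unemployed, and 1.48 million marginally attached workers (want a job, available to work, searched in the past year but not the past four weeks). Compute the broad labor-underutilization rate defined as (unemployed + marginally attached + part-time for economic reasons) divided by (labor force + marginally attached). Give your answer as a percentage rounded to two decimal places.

Broad underutilization rate ≈ 8.03%.

Labor force = 168.40 + 9.15 = 177.55 million.
Numerator = 9.15 + 1.48 + 3.74 = 14.37 million.
Denominator = 177.55 + 1.48 = 179.03 million.
Broad rate = 14.37 / 179.03 = 8.03%.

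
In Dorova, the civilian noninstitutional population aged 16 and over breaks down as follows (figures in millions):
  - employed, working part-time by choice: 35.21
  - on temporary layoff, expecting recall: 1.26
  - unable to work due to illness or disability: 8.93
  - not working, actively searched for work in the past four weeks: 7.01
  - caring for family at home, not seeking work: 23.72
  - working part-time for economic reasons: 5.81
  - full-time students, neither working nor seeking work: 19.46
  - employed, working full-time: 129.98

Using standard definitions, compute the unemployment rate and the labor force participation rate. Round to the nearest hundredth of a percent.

Employed = 35.21 + 5.81 + 129.98 = 171.00 million (anyone who worked, including part-time for economic reasons, counts as employed).
Unemployed = 1.26 + 7.01 = 8.27 million (jobless and actively searching, or on temporary layoff).
Labor force = 171.00 + 8.27 = 179.27 million.
Not in labor force = 8.93 + 23.72 + 19.46 = 52.11 million (those not working and not actively searching are outside the labor force).
Civilian working-age population = 179.27 + 52.11 = 231.38 million.
Unemployment rate = 8.27 / 179.27 = 4.61%.
Labor force participation rate = 179.27 / 231.38 = 77.48%.

Unemployment rate ≈ 4.61%; labor force participation rate ≈ 77.48%.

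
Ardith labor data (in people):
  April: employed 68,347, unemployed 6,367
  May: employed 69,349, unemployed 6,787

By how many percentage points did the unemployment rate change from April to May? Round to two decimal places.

April: labor force = 68,347 + 6,367 = 74,714; u = 6,367/74,714 = 8.52%.
May: labor force = 69,349 + 6,787 = 76,136; u = 6,787/76,136 = 8.91%.
Change = 8.91% − 8.52% = +0.39 pp.

The unemployment rate changed by +0.39 percentage points.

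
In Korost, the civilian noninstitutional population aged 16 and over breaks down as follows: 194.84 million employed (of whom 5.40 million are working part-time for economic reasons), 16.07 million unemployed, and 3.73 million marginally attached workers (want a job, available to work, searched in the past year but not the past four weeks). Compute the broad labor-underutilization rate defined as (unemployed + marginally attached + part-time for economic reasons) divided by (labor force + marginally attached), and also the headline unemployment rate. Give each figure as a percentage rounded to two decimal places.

Broad underutilization rate ≈ 11.74%; headline unemployment rate ≈ 7.62%.

Labor force = 194.84 + 16.07 = 210.91 million.
Numerator = 16.07 + 3.73 + 5.40 = 25.20 million.
Denominator = 210.91 + 3.73 = 214.64 million.
Broad rate = 25.20 / 214.64 = 11.74%.
Headline unemployment rate = 16.07 / 210.91 = 7.62%.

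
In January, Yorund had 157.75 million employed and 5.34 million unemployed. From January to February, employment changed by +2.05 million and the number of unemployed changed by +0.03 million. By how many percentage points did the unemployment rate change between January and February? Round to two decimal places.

January: labor force = 157.75 + 5.34 = 163.09; u = 5.34/163.09 = 3.27%.
February: labor force = 159.80 + 5.37 = 165.17; u = 5.37/165.17 = 3.25%.
Change = 3.25% − 3.27% = −0.02 pp.

The unemployment rate changed by −0.02 percentage points.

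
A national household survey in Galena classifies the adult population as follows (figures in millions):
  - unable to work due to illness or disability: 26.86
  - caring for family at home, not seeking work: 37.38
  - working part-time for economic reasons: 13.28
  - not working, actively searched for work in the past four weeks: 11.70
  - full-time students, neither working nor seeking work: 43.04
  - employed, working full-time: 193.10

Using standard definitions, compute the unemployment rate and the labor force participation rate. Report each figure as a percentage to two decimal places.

Unemployment rate ≈ 5.37%; labor force participation rate ≈ 67.03%.

Employed = 13.28 + 193.10 = 206.38 million (anyone who worked, including part-time for economic reasons, counts as employed).
Unemployed = 11.70 million.
Labor force = 206.38 + 11.70 = 218.08 million.
Not in labor force = 26.86 + 37.38 + 43.04 = 107.28 million (those not working and not actively searching are outside the labor force).
Civilian working-age population = 218.08 + 107.28 = 325.36 million.
Unemployment rate = 11.70 / 218.08 = 5.37%.
Labor force participation rate = 218.08 / 325.36 = 67.03%.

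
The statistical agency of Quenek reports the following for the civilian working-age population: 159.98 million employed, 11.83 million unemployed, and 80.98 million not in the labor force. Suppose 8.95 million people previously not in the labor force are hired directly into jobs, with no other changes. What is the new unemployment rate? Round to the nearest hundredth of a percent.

Initially, labor force = 159.98 + 11.83 = 171.81 million, so u = 11.83/171.81 = 6.89%.
After the change, employed and labor force both rise by 8.95; unemployed unchanged → E = 168.93, U = 11.83, labor force = 180.76 million.
New unemployment rate = 11.83 / 180.76 = 6.54%.

New unemployment rate ≈ 6.54%.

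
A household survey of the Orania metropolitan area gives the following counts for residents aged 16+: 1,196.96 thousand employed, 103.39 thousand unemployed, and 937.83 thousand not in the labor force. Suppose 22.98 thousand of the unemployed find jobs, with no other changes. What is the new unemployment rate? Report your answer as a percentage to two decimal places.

New unemployment rate ≈ 6.18%.

Initially, labor force = 1,196.96 + 103.39 = 1,300.35 thousand, so u = 103.39/1,300.35 = 7.95%.
After the change, unemployed falls and employed rises by 22.98; labor force unchanged → E = 1,219.94, U = 80.41, labor force = 1,300.35 thousand.
New unemployment rate = 80.41 / 1,300.35 = 6.18%.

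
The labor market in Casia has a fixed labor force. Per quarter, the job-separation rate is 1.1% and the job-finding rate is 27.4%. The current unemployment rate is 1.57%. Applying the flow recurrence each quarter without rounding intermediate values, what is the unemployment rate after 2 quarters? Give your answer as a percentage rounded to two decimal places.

With a fixed labor force, u_{t+1} = u_t + s·(1−u_t) − f·u_t = u_t·(1−s−f) + s.
Here 1−s−f = 0.715 and s = 0.011.
u_1 = 0.015700 × 0.715 + 0.011 = 0.022225.
u_2 = 0.022225 × 0.715 + 0.011 = 0.026891.

Unemployment rate after two quarters ≈ 2.69%.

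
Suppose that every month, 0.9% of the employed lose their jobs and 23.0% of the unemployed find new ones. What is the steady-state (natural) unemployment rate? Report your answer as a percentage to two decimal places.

At steady state the flows balance: s·E = f·U, so U/(E+U) = s/(s+f).
u* = 0.9 / (0.9 + 23.0) = 0.9 / 23.90 = 3.77%.

Steady-state unemployment rate ≈ 3.77%.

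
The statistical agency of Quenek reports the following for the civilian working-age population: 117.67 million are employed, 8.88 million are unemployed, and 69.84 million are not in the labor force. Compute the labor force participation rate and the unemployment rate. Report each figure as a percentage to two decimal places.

Labor force = employed + unemployed = 117.67 + 8.88 = 126.55 million.
Working-age population = 126.55 + 69.84 = 196.39 million.
Unemployment rate = 8.88 / 126.55 = 7.02%.
Labor force participation rate = 126.55 / 196.39 = 64.44%.

Labor force participation rate ≈ 64.44%; unemployment rate ≈ 7.02%.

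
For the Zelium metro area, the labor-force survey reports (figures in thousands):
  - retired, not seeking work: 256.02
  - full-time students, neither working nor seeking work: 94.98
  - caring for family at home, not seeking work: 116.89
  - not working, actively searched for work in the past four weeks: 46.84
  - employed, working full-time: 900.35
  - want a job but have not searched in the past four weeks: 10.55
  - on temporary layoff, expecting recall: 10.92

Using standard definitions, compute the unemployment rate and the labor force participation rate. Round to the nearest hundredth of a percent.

Unemployment rate ≈ 6.03%; labor force participation rate ≈ 66.70%.

Employed = 900.35 thousand.
Unemployed = 46.84 + 10.92 = 57.76 thousand (jobless and actively searching, or on temporary layoff).
Labor force = 900.35 + 57.76 = 958.11 thousand.
Not in labor force = 256.02 + 94.98 + 116.89 + 10.55 = 478.44 thousand (those not working and not actively searching are outside the labor force — including those who want a job but have given up searching).
Civilian working-age population = 958.11 + 478.44 = 1,436.55 thousand.
Unemployment rate = 57.76 / 958.11 = 6.03%.
Labor force participation rate = 958.11 / 1,436.55 = 66.70%.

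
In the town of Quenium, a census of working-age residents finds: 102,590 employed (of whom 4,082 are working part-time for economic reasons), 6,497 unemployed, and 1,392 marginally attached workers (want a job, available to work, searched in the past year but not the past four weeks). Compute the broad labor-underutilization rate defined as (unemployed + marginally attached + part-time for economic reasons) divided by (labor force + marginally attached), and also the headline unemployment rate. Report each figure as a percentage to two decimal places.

Broad underutilization rate ≈ 10.84%; headline unemployment rate ≈ 5.96%.

Labor force = 102,590 + 6,497 = 109,087.
Numerator = 6,497 + 1,392 + 4,082 = 11,971.
Denominator = 109,087 + 1,392 = 110,479.
Broad rate = 11,971 / 110,479 = 10.84%.
Headline unemployment rate = 6,497 / 109,087 = 5.96%.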